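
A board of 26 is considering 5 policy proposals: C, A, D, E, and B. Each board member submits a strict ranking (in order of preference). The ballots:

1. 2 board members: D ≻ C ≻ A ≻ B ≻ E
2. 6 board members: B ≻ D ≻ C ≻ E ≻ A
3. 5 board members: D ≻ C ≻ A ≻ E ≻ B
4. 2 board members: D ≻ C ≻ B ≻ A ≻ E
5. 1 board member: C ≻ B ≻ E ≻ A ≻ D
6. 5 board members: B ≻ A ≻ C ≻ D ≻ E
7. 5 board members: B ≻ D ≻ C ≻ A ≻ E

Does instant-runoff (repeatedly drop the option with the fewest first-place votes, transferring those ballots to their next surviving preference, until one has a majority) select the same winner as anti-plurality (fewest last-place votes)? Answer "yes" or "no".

no

Instant-runoff — R1 C 1, A 0, D 9, E 0, B 16 (B winner). Winner: B.
Anti-plurality — last-place votes: C 0, A 6, D 1, E 14, B 5. Winner: C.
The two methods disagree.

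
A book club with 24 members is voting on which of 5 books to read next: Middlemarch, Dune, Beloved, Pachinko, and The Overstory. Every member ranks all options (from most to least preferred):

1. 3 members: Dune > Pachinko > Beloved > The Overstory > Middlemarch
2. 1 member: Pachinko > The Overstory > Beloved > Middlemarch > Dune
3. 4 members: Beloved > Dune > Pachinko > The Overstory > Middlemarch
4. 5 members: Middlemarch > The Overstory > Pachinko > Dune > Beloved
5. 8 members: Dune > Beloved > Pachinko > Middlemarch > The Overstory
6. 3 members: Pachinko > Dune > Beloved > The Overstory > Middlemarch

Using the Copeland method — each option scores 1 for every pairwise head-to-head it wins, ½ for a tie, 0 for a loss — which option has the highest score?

Dune

Middlemarch: beats The Overstory; loses to Dune, Beloved, and Pachinko → score 1.
Dune: beats Middlemarch, Beloved, Pachinko, and The Overstory → score 4.
Beloved: beats Middlemarch and The Overstory; ties Pachinko; loses to Dune → score 2.5.
Pachinko: beats Middlemarch and The Overstory; ties Beloved; loses to Dune → score 2.5.
The Overstory: loses to Middlemarch, Dune, Beloved, and Pachinko → score 0.
Dune has the best pairwise record.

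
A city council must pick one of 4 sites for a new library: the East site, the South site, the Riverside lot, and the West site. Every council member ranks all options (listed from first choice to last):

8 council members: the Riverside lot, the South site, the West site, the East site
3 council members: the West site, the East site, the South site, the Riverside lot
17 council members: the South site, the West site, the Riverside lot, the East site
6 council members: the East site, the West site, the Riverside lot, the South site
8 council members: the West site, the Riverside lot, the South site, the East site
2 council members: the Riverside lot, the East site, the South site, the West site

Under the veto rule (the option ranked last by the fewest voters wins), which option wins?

the West site

Last-place votes: the East site 33, the South site 6, the Riverside lot 3, the West site 2.
the West site is ranked last by the fewest voters, so the West site wins.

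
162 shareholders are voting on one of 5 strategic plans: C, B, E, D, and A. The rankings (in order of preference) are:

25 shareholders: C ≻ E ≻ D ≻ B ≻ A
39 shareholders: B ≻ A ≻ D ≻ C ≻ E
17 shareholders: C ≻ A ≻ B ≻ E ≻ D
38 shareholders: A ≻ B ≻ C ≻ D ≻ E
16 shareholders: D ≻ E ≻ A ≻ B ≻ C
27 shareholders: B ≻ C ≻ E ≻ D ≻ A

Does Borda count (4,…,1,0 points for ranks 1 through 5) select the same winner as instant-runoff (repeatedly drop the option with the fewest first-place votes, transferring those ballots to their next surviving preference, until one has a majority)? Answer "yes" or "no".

yes

Borda — scores: C 364, B 453, E 194, D 257, A 352. Winner: B.
Instant-runoff — R1 C 42, B 66, E 0, D 16, A 38 (E out); R2 C 42, B 66, D 16, A 38 (D out); R3 C 42, B 66, A 54 (C out); R4 B 91, A 71 (B winner). Winner: B.
The two methods agree.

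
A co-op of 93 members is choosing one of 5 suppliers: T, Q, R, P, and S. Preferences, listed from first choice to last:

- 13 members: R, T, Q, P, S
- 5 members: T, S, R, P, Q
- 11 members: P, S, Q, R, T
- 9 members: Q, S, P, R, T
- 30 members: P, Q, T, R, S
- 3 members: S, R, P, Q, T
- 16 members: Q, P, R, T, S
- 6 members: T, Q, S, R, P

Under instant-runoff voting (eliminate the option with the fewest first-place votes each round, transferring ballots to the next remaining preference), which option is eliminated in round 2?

Round 1: T 11, Q 25, R 13, P 41, S 3. Eliminate S.
Round 2: T 11, Q 25, R 16, P 41. Eliminate T.

T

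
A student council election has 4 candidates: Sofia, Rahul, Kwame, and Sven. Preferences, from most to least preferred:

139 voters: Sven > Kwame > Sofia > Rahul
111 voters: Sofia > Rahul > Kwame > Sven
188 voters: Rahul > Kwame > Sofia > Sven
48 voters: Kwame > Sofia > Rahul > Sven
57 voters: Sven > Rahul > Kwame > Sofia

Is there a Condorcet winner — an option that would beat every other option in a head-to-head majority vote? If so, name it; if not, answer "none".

Checking pairwise contests:
Kwame beats Sofia 432–111.
Sofia beats Rahul 298–245.
Rahul beats Kwame 356–187.
Sofia beats Sven 347–196.
Every option loses at least one head-to-head, so there is no Condorcet winner.

none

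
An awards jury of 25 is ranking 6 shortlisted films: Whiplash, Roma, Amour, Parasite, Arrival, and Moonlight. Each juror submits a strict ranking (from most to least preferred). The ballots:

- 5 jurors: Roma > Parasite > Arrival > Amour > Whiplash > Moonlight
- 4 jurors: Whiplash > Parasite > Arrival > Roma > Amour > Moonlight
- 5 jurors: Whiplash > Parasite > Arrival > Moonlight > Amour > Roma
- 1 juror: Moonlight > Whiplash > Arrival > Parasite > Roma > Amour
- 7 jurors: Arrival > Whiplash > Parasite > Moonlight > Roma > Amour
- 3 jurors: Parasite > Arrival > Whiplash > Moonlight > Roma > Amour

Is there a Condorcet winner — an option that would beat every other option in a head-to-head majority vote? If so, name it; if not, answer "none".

Checking pairwise contests:
Arrival beats Whiplash 15–10.
Whiplash beats Roma 20–5.
Whiplash beats Amour 20–5.
Whiplash beats Parasite 17–8.
Parasite beats Arrival 17–8.
Whiplash beats Moonlight 24–1.
Every option loses at least one head-to-head, so there is no Condorcet winner.

none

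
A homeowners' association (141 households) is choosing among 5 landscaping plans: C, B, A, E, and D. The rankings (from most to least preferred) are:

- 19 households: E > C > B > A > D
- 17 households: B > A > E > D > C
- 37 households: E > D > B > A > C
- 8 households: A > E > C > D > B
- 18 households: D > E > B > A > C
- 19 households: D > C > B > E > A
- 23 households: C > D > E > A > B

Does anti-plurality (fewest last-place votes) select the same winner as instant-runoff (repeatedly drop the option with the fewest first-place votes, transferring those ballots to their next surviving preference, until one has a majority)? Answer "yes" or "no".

yes

Anti-plurality — last-place votes: C 72, B 31, A 19, E 0, D 19. Winner: E.
Instant-runoff — R1 C 23, B 17, A 8, E 56, D 37 (A out); R2 C 23, B 17, E 64, D 37 (B out); R3 C 23, E 81, D 37 (E winner). Winner: E.
The two methods agree.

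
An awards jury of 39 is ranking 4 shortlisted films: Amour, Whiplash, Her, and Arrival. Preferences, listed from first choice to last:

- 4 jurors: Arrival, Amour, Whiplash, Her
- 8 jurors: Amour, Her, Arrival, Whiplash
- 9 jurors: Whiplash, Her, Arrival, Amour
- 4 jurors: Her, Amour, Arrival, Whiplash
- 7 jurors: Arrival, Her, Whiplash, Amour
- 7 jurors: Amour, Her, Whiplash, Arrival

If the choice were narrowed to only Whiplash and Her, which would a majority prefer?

Voters preferring Whiplash to Her: 13; preferring Her to Whiplash: 26.
Her wins the head-to-head.

Her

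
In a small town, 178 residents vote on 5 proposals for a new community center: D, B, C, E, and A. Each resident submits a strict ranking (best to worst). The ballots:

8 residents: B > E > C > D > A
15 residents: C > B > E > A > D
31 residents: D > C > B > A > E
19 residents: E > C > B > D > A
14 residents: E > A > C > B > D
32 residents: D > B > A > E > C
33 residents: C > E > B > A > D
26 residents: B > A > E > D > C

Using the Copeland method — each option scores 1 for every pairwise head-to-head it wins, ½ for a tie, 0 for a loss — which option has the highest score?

B

D: beats A; ties C; loses to B and E → score 1.5.
B: beats D, E, and A; loses to C → score 3.
C: beats B and A; ties D; loses to E → score 2.5.
E: beats D and C; ties A; loses to B → score 2.5.
A: ties E; loses to D, B, and C → score 0.5.
B has the best pairwise record.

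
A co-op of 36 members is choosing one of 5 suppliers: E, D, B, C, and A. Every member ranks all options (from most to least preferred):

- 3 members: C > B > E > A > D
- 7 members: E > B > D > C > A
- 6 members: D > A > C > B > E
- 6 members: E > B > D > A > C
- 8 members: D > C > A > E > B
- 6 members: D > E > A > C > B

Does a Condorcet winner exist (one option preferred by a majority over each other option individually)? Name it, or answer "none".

D vs E: 20–16 for D.
D vs B: 20–16 for D.
D vs C: 33–3 for D.
D vs A: 33–3 for D.
D beats every other option head-to-head.

D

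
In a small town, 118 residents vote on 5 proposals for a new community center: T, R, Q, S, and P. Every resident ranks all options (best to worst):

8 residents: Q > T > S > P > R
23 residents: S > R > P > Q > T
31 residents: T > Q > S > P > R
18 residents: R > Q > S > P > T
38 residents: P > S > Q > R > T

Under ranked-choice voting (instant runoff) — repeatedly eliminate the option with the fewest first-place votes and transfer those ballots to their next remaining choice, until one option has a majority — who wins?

S

Round 1: T 31, R 18, Q 8, S 23, P 38. Eliminate Q.
Round 2: T 39, R 18, S 23, P 38. Eliminate R.
Round 3: T 39, S 41, P 38. Eliminate P.
Round 4: T 39, S 79. S has a majority.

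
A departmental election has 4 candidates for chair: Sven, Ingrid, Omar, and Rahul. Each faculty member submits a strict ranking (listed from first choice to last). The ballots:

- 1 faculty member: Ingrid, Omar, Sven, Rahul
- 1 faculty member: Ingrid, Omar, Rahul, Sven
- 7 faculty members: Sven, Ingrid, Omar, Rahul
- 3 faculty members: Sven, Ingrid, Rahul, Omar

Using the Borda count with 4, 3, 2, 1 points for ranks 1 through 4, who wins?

Sven: 1·2 + 1·1 + 7·4 + 3·4 = 43
Ingrid: 1·4 + 1·4 + 7·3 + 3·3 = 38
Omar: 1·3 + 1·3 + 7·2 + 3·1 = 23
Rahul: 1·1 + 1·2 + 7·1 + 3·2 = 16
Sven has the highest Borda score (43).

Sven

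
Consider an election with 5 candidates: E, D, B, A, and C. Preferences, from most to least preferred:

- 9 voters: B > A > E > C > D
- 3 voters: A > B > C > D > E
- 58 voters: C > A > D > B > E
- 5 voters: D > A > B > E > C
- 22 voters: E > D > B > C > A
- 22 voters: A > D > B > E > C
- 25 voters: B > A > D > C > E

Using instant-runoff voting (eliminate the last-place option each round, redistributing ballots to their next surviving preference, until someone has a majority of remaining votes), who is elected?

B

Round 1: E 22, D 5, B 34, A 25, C 58. Eliminate D.
Round 2: E 22, B 34, A 30, C 58. Eliminate E.
Round 3: B 56, A 30, C 58. Eliminate A.
Round 4: B 86, C 58. B has a majority.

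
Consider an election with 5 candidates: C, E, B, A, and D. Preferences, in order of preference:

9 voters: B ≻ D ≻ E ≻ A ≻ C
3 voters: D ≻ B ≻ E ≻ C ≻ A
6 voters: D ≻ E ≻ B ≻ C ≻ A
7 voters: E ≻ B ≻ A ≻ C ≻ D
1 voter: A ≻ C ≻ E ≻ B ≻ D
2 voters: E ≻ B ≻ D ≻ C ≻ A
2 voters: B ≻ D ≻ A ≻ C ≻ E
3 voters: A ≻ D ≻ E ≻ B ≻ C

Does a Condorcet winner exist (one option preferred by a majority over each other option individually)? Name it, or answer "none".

none

Checking pairwise contests:
E beats C 30–3.
D beats E 23–10.
E beats B 19–14.
E beats A 27–6.
B beats D 21–12.
Every option loses at least one head-to-head, so there is no Condorcet winner.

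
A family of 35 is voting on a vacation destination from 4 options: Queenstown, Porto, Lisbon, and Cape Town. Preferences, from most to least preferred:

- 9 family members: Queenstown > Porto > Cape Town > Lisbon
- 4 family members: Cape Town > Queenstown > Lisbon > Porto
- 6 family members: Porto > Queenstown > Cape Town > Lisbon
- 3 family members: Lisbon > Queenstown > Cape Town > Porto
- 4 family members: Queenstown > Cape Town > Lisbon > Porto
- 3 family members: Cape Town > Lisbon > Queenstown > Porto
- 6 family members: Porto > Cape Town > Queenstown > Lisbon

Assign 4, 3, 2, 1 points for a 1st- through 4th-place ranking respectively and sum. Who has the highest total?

Queenstown: 9·4 + 4·3 + 6·3 + 3·3 + 4·4 + 3·2 + 6·2 = 109
Porto: 9·3 + 4·1 + 6·4 + 3·1 + 4·1 + 3·1 + 6·4 = 89
Lisbon: 9·1 + 4·2 + 6·1 + 3·4 + 4·2 + 3·3 + 6·1 = 58
Cape Town: 9·2 + 4·4 + 6·2 + 3·2 + 4·3 + 3·4 + 6·3 = 94
Queenstown has the highest Borda score (109).

Queenstown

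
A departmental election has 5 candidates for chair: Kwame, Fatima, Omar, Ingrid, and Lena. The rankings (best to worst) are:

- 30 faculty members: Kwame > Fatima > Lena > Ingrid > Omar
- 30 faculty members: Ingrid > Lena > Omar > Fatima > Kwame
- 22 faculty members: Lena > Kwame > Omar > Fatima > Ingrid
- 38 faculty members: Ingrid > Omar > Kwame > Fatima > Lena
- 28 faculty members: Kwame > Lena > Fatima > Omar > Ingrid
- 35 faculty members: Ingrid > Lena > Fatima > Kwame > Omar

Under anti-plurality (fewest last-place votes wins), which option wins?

Last-place votes: Kwame 30, Fatima 0, Omar 65, Ingrid 50, Lena 38.
Fatima is ranked last by the fewest voters, so Fatima wins.

Fatima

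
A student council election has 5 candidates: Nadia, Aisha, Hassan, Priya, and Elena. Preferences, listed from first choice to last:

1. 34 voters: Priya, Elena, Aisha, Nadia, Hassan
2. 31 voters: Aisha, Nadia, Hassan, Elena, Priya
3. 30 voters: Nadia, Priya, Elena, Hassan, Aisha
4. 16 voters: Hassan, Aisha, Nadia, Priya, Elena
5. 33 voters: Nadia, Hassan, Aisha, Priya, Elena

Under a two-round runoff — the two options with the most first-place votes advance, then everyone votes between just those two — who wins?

Round 1 first-place votes: Nadia 63, Aisha 31, Hassan 16, Priya 34, Elena 0.
Nadia and Priya advance.
Runoff: Nadia is preferred to Priya by 110 voters; Priya by 34.
Nadia wins the runoff.

Nadia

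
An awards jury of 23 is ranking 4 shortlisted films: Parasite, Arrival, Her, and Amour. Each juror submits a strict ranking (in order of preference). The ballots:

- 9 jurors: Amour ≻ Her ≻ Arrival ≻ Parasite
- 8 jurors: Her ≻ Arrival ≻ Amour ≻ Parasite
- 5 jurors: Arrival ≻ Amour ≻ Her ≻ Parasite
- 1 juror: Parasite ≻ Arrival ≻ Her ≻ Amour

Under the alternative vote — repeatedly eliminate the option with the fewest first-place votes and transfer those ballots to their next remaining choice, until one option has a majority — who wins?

Amour

Round 1: Parasite 1, Arrival 5, Her 8, Amour 9. Eliminate Parasite.
Round 2: Arrival 6, Her 8, Amour 9. Eliminate Arrival.
Round 3: Her 9, Amour 14. Amour has a majority.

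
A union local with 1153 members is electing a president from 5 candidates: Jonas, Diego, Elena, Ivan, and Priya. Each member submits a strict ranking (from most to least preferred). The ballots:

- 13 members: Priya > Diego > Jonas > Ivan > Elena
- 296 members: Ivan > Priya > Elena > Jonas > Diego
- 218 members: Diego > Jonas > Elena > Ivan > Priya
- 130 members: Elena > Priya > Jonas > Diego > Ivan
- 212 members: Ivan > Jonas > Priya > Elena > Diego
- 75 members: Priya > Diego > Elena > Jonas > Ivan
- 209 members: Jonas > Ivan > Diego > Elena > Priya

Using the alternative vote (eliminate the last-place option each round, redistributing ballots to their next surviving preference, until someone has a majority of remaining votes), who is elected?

Round 1: Jonas 209, Diego 218, Elena 130, Ivan 508, Priya 88. Eliminate Priya.
Round 2: Jonas 209, Diego 306, Elena 130, Ivan 508. Eliminate Elena.
Round 3: Jonas 339, Diego 306, Ivan 508. Eliminate Diego.
Round 4: Jonas 645, Ivan 508. Jonas has a majority.

Jonas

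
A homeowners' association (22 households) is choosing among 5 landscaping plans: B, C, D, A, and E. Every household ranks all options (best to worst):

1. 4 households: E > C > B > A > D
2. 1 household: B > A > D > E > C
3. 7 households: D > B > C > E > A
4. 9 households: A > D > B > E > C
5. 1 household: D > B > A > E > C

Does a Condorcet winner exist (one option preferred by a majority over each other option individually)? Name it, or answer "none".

none

Checking pairwise contests:
D beats B 17–5.
B beats C 18–4.
A beats D 14–8.
B beats A 13–9.
B beats E 18–4.
Every option loses at least one head-to-head, so there is no Condorcet winner.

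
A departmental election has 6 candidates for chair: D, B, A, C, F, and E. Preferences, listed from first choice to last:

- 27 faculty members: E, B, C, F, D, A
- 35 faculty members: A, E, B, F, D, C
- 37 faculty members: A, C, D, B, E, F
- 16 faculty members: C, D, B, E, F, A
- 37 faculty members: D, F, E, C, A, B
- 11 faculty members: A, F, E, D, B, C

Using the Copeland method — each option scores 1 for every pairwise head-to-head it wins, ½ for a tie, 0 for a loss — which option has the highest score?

A

D: beats B, C, F, and E; loses to A → score 4.
B: beats F; loses to D, A, C, and E → score 1.
A: beats D, B, C, F, and E → score 5.
C: beats B; loses to D, A, F, and E → score 1.
F: beats C; loses to D, B, A, and E → score 1.
E: beats B, C, and F; loses to D and A → score 3.
A has the best pairwise record.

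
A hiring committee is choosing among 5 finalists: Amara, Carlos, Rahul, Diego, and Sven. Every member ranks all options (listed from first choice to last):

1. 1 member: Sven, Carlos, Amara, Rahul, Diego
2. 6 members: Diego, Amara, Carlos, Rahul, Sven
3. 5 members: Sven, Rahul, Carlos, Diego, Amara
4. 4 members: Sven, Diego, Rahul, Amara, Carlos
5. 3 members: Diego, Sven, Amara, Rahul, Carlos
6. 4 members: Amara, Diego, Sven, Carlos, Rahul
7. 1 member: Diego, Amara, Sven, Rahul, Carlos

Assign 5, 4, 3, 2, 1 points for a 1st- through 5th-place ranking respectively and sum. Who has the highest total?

Diego

Amara: 1·3 + 6·4 + 5·1 + 4·2 + 3·3 + 4·5 + 1·4 = 73
Carlos: 1·4 + 6·3 + 5·3 + 4·1 + 3·1 + 4·2 + 1·1 = 53
Rahul: 1·2 + 6·2 + 5·4 + 4·3 + 3·2 + 4·1 + 1·2 = 58
Diego: 1·1 + 6·5 + 5·2 + 4·4 + 3·5 + 4·4 + 1·5 = 93
Sven: 1·5 + 6·1 + 5·5 + 4·5 + 3·4 + 4·3 + 1·3 = 83
Diego has the highest Borda score (93).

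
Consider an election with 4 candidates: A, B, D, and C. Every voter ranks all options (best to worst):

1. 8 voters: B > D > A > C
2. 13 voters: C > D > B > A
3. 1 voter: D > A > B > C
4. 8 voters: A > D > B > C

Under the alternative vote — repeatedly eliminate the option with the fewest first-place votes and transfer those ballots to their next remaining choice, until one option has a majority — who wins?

A

Round 1: A 8, B 8, D 1, C 13. Eliminate D.
Round 2: A 9, B 8, C 13. Eliminate B.
Round 3: A 17, C 13. A has a majority.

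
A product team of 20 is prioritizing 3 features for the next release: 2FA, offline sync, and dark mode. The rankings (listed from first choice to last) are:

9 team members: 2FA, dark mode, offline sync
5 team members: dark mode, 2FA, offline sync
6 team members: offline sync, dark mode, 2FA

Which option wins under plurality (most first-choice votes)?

First-place votes: 2FA 9, offline sync 6, dark mode 5.
2FA has the most first-place votes.

2FA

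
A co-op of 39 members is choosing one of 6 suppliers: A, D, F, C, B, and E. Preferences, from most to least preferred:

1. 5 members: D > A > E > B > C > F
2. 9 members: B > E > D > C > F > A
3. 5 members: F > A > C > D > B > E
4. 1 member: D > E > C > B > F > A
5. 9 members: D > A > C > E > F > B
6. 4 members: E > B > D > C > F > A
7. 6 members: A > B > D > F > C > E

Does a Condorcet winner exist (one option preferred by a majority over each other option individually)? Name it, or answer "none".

D

D vs A: 28–11 for D.
D vs F: 34–5 for D.
D vs C: 34–5 for D.
D vs B: 20–19 for D.
D vs E: 26–13 for D.
D beats every other option head-to-head.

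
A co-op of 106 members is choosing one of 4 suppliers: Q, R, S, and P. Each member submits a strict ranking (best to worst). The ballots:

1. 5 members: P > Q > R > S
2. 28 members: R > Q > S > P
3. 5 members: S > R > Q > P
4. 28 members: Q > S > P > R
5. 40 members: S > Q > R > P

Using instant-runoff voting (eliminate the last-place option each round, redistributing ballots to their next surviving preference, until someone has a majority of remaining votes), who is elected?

Q

Round 1: Q 28, R 28, S 45, P 5. Eliminate P.
Round 2: Q 33, R 28, S 45. Eliminate R.
Round 3: Q 61, S 45. Q has a majority.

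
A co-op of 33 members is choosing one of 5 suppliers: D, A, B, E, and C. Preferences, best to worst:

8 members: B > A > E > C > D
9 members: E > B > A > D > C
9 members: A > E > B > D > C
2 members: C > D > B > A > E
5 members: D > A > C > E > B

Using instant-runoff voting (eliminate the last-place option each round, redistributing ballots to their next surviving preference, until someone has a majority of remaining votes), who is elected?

B

Round 1: D 5, A 9, B 8, E 9, C 2. Eliminate C.
Round 2: D 7, A 9, B 8, E 9. Eliminate D.
Round 3: A 14, B 10, E 9. Eliminate E.
Round 4: A 14, B 19. B has a majority.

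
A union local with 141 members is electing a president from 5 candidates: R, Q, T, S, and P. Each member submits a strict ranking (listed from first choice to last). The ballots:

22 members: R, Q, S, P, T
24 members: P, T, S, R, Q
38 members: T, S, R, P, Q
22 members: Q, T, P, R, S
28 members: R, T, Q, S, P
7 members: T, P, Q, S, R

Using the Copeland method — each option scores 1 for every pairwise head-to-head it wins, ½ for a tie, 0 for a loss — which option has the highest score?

T

R: beats Q, S, and P; loses to T → score 3.
Q: beats S and P; loses to R and T → score 2.
T: beats R, Q, S, and P → score 4.
S: beats P; loses to R, Q, and T → score 1.
P: loses to R, Q, T, and S → score 0.
T has the best pairwise record.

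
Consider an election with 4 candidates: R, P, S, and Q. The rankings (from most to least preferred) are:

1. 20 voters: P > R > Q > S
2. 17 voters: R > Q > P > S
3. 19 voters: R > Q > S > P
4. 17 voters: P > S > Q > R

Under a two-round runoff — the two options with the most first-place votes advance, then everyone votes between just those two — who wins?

Round 1 first-place votes: R 36, P 37, S 0, Q 0.
P and R advance.
Runoff: P is preferred to R by 37 voters; R by 36.
P wins the runoff.

P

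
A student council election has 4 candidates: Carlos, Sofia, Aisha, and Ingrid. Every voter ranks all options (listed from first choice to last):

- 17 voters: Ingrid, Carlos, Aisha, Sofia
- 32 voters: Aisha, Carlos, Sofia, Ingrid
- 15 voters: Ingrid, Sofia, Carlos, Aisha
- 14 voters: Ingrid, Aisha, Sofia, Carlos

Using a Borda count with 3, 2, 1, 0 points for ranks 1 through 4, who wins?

Aisha

Carlos: 17·2 + 32·2 + 15·1 + 14·0 = 113
Sofia: 17·0 + 32·1 + 15·2 + 14·1 = 76
Aisha: 17·1 + 32·3 + 15·0 + 14·2 = 141
Ingrid: 17·3 + 32·0 + 15·3 + 14·3 = 138
Aisha has the highest Borda score (141).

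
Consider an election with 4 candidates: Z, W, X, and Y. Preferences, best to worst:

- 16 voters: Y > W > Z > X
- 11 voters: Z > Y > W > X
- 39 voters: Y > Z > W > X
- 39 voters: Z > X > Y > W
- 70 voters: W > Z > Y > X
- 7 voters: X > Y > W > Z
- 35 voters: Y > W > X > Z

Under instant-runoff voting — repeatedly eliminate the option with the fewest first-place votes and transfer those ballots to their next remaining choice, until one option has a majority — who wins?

Y

Round 1: Z 50, W 70, X 7, Y 90. Eliminate X.
Round 2: Z 50, W 70, Y 97. Eliminate Z.
Round 3: W 70, Y 147. Y has a majority.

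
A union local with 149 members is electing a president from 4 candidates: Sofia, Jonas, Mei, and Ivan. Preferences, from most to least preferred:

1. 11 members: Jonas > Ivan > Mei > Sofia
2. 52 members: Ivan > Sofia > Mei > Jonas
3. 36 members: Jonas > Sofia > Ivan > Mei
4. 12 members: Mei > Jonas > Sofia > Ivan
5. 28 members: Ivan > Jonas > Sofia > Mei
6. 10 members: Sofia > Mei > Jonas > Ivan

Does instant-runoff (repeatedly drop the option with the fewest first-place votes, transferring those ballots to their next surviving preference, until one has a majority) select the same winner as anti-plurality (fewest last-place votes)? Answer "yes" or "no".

Instant-runoff — R1 Sofia 10, Jonas 47, Mei 12, Ivan 80 (Ivan winner). Winner: Ivan.
Anti-plurality — last-place votes: Sofia 11, Jonas 52, Mei 64, Ivan 22. Winner: Sofia.
The two methods disagree.

no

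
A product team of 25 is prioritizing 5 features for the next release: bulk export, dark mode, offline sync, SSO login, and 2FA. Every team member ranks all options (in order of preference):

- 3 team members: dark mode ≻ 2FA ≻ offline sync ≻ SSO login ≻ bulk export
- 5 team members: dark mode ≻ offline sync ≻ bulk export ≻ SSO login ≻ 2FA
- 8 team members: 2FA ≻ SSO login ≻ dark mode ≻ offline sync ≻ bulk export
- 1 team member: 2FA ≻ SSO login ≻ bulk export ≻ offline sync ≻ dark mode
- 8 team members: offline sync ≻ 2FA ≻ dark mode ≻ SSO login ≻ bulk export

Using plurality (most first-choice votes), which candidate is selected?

First-place votes: bulk export 0, dark mode 8, offline sync 8, SSO login 0, 2FA 9.
2FA has the most first-place votes.

2FA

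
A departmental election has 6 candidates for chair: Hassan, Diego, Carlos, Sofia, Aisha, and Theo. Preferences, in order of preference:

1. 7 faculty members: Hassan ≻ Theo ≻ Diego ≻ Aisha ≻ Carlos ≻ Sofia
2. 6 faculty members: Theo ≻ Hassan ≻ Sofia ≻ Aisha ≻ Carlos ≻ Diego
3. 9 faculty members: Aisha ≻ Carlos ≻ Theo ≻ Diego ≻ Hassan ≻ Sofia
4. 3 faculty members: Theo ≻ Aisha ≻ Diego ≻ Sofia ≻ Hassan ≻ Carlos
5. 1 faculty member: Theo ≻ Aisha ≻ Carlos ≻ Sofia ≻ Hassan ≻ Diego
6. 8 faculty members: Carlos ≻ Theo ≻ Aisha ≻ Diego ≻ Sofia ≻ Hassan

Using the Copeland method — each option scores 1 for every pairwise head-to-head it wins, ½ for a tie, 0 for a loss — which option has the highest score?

Hassan: beats Sofia; loses to Diego, Carlos, Aisha, and Theo → score 1.
Diego: beats Hassan and Sofia; loses to Carlos, Aisha, and Theo → score 2.
Carlos: beats Hassan, Diego, and Sofia; ties Theo; loses to Aisha → score 3.5.
Sofia: loses to Hassan, Diego, Carlos, Aisha, and Theo → score 0.
Aisha: beats Hassan, Diego, Carlos, and Sofia; loses to Theo → score 4.
Theo: beats Hassan, Diego, Sofia, and Aisha; ties Carlos → score 4.5.
Theo has the best pairwise record.

Theo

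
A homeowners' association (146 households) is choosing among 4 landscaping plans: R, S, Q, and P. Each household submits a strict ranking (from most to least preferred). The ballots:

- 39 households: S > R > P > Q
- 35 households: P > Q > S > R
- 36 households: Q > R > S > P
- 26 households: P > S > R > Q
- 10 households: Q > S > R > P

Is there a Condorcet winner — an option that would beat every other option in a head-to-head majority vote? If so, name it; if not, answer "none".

none

Checking pairwise contests:
S beats R 110–36.
Q beats S 81–65.
P beats Q 100–46.
R beats P 85–61.
Every option loses at least one head-to-head, so there is no Condorcet winner.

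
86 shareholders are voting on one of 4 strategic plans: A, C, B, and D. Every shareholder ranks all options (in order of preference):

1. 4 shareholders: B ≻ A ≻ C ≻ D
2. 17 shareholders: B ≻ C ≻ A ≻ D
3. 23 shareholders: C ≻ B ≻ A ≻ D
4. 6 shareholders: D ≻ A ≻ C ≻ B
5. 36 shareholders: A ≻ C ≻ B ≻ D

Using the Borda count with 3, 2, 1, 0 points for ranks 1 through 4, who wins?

A: 4·2 + 17·1 + 23·1 + 6·2 + 36·3 = 168
C: 4·1 + 17·2 + 23·3 + 6·1 + 36·2 = 185
B: 4·3 + 17·3 + 23·2 + 6·0 + 36·1 = 145
D: 4·0 + 17·0 + 23·0 + 6·3 + 36·0 = 18
C has the highest Borda score (185).

C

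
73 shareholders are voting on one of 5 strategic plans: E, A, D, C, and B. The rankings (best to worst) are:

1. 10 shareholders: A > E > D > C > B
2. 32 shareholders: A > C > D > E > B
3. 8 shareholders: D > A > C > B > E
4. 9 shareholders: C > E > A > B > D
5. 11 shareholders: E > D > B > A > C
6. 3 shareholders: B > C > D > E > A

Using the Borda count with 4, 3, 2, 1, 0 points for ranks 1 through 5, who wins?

E: 10·3 + 32·1 + 8·0 + 9·3 + 11·4 + 3·1 = 136
A: 10·4 + 32·4 + 8·3 + 9·2 + 11·1 + 3·0 = 221
D: 10·2 + 32·2 + 8·4 + 9·0 + 11·3 + 3·2 = 155
C: 10·1 + 32·3 + 8·2 + 9·4 + 11·0 + 3·3 = 167
B: 10·0 + 32·0 + 8·1 + 9·1 + 11·2 + 3·4 = 51
A has the highest Borda score (221).

A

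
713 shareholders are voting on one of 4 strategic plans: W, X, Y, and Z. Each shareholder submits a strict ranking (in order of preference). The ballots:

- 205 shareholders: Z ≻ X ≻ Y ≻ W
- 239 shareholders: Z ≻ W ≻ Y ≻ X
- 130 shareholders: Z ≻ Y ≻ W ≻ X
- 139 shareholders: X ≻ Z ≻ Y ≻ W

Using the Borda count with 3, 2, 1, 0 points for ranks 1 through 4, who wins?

Z

W: 205·0 + 239·2 + 130·1 + 139·0 = 608
X: 205·2 + 239·0 + 130·0 + 139·3 = 827
Y: 205·1 + 239·1 + 130·2 + 139·1 = 843
Z: 205·3 + 239·3 + 130·3 + 139·2 = 2000
Z has the highest Borda score (2000).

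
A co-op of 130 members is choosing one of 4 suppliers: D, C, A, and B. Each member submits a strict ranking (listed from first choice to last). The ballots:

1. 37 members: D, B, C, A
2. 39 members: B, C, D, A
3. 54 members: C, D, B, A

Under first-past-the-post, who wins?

C

First-place votes: D 37, C 54, A 0, B 39.
C has the most first-place votes.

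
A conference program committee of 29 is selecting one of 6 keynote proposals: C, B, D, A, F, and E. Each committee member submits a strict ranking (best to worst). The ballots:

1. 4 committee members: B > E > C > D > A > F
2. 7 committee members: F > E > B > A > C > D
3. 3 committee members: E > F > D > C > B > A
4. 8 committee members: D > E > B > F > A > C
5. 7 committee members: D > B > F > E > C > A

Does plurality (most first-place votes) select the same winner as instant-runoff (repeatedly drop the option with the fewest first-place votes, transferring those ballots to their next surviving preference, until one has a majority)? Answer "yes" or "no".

yes

Plurality — first-place votes: C 0, B 4, D 15, A 0, F 7, E 3. Winner: D.
Instant-runoff — R1 C 0, B 4, D 15, A 0, F 7, E 3 (D winner). Winner: D.
The two methods agree.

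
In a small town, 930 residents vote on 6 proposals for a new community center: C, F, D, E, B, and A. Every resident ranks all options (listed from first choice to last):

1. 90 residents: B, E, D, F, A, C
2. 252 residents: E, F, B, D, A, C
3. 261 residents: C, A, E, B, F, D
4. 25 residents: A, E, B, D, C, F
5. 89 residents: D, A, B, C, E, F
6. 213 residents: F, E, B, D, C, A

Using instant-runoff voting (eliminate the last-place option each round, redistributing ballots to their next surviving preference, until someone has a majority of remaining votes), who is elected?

E

Round 1: C 261, F 213, D 89, E 252, B 90, A 25. Eliminate A.
Round 2: C 261, F 213, D 89, E 277, B 90. Eliminate D.
Round 3: C 261, F 213, E 277, B 179. Eliminate B.
Round 4: C 350, F 213, E 367. Eliminate F.
Round 5: C 350, E 580. E has a majority.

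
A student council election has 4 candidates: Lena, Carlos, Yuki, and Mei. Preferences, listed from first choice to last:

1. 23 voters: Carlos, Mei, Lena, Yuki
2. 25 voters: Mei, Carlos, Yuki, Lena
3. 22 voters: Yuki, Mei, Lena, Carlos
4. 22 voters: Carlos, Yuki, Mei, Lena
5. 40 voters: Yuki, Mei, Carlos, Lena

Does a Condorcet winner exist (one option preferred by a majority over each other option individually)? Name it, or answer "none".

none

Checking pairwise contests:
Carlos beats Lena 110–22.
Mei beats Carlos 87–45.
Carlos beats Yuki 70–62.
Yuki beats Mei 84–48.
Every option loses at least one head-to-head, so there is no Condorcet winner.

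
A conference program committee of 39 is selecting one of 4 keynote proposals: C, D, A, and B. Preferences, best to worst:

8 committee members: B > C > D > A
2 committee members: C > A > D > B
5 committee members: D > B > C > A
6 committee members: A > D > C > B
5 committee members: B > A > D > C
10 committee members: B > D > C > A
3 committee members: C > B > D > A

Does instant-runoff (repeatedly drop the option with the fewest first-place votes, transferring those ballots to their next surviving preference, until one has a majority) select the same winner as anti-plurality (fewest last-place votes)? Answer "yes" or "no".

no

Instant-runoff — R1 C 5, D 5, A 6, B 23 (B winner). Winner: B.
Anti-plurality — last-place votes: C 5, D 0, A 26, B 8. Winner: D.
The two methods disagree.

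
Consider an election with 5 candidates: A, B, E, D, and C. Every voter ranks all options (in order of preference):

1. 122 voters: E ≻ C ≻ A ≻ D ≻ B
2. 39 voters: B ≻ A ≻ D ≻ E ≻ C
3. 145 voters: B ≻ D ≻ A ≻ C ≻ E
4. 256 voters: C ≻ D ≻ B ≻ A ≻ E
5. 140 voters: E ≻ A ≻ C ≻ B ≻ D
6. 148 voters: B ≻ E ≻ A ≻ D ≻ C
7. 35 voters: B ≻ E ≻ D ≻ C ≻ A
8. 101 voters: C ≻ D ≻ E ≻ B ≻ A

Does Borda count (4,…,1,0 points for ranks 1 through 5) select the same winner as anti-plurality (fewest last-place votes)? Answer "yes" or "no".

Borda — scores: A 1623, B 2221, E 1838, D 1924, C 2254. Winner: C.
Anti-plurality — last-place votes: A 136, B 122, E 401, D 140, C 187. Winner: B.
The two methods disagree.

no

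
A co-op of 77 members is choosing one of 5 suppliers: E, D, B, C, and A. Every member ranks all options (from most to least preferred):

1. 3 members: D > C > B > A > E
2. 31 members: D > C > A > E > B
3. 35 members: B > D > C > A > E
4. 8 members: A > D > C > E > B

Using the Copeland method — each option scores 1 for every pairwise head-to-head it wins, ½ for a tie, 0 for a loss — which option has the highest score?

E: beats B; loses to D, C, and A → score 1.
D: beats E, B, C, and A → score 4.
B: loses to E, D, C, and A → score 0.
C: beats E, B, and A; loses to D → score 3.
A: beats E and B; loses to D and C → score 2.
D has the best pairwise record.

D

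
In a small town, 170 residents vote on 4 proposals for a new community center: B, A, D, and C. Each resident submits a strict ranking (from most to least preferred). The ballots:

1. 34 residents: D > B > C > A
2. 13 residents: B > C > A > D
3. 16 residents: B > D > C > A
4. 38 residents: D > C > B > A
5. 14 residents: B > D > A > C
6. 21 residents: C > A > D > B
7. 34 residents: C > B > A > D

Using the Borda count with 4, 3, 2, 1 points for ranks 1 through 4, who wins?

C

B: 34·3 + 13·4 + 16·4 + 38·2 + 14·4 + 21·1 + 34·3 = 473
A: 34·1 + 13·2 + 16·1 + 38·1 + 14·2 + 21·3 + 34·2 = 273
D: 34·4 + 13·1 + 16·3 + 38·4 + 14·3 + 21·2 + 34·1 = 467
C: 34·2 + 13·3 + 16·2 + 38·3 + 14·1 + 21·4 + 34·4 = 487
C has the highest Borda score (487).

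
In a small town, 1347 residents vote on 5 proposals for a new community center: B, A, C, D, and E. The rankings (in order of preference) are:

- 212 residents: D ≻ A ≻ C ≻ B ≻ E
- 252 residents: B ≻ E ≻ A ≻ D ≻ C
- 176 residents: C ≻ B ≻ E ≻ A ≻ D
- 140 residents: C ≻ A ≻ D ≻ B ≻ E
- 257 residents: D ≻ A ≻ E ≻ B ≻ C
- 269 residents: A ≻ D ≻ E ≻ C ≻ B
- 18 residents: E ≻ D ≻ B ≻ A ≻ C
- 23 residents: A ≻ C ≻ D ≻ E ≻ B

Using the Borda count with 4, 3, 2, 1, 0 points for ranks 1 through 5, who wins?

A

B: 212·1 + 252·4 + 176·3 + 140·1 + 257·1 + 269·0 + 18·2 + 23·0 = 2181
A: 212·3 + 252·2 + 176·1 + 140·3 + 257·3 + 269·4 + 18·1 + 23·4 = 3693
C: 212·2 + 252·0 + 176·4 + 140·4 + 257·0 + 269·1 + 18·0 + 23·3 = 2026
D: 212·4 + 252·1 + 176·0 + 140·2 + 257·4 + 269·3 + 18·3 + 23·2 = 3315
E: 212·0 + 252·3 + 176·2 + 140·0 + 257·2 + 269·2 + 18·4 + 23·1 = 2255
A has the highest Borda score (3693).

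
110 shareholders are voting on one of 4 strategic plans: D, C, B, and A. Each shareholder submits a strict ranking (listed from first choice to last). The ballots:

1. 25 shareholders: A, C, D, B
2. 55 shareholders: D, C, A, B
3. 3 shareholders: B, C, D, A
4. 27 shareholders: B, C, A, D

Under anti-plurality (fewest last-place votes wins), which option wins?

C

Last-place votes: D 27, C 0, B 80, A 3.
C is ranked last by the fewest voters, so C wins.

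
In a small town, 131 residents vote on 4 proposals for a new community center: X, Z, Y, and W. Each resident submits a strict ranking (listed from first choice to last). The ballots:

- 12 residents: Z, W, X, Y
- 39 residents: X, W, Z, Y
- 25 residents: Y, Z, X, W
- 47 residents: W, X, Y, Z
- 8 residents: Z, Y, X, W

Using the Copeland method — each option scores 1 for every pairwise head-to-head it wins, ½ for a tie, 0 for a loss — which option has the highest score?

X: beats Z, Y, and W → score 3.
Z: loses to X, Y, and W → score 0.
Y: beats Z; loses to X and W → score 1.
W: beats Z and Y; loses to X → score 2.
X has the best pairwise record.

X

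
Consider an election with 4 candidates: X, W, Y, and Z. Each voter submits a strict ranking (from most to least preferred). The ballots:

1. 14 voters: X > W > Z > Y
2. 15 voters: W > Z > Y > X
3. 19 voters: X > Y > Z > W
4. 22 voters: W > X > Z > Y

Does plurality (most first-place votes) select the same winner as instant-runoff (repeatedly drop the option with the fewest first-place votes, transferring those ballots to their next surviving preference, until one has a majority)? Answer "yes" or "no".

Plurality — first-place votes: X 33, W 37, Y 0, Z 0. Winner: W.
Instant-runoff — R1 X 33, W 37, Y 0, Z 0 (W winner). Winner: W.
The two methods agree.

yes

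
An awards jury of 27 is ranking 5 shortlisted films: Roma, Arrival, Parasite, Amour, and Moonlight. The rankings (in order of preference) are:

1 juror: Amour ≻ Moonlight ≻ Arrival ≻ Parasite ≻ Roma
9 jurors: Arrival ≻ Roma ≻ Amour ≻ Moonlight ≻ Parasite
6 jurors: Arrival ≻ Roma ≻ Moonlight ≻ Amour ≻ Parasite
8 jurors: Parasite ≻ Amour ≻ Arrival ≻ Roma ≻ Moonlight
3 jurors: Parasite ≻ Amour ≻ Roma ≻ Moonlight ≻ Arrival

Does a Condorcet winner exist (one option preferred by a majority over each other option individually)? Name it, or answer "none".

Arrival vs Roma: 24–3 for Arrival.
Arrival vs Parasite: 16–11 for Arrival.
Arrival vs Amour: 15–12 for Arrival.
Arrival vs Moonlight: 23–4 for Arrival.
Arrival beats every other option head-to-head.

Arrival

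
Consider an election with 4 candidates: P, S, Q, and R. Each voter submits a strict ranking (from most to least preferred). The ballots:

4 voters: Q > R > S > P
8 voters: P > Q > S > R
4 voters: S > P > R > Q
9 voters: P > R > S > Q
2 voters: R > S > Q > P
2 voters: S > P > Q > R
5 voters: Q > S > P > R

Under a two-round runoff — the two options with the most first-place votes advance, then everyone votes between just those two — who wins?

Round 1 first-place votes: P 17, S 6, Q 9, R 2.
P and Q advance.
Runoff: P is preferred to Q by 23 voters; Q by 11.
P wins the runoff.

P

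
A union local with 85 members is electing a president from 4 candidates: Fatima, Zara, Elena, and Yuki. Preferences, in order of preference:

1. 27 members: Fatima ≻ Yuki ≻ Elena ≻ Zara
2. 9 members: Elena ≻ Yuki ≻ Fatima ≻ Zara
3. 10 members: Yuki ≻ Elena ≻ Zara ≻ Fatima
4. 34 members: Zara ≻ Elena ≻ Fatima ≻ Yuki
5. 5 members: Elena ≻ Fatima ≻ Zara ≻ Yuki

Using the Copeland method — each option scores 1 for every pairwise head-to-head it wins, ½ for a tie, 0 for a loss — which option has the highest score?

Fatima: beats Yuki; loses to Zara and Elena → score 1.
Zara: beats Fatima; loses to Elena and Yuki → score 1.
Elena: beats Fatima, Zara, and Yuki → score 3.
Yuki: beats Zara; loses to Fatima and Elena → score 1.
Elena has the best pairwise record.

Elena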